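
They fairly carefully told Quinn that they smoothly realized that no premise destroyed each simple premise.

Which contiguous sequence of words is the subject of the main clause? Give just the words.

The subject of the main clause is the NP immediately before the verb "told": "they".

they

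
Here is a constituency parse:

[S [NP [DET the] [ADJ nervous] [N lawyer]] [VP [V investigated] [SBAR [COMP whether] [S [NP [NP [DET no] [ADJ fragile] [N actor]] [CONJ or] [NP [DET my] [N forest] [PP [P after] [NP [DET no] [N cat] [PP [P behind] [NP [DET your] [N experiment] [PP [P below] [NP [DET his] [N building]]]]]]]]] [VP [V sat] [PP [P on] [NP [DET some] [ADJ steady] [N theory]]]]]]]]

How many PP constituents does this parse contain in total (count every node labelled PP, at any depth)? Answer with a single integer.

4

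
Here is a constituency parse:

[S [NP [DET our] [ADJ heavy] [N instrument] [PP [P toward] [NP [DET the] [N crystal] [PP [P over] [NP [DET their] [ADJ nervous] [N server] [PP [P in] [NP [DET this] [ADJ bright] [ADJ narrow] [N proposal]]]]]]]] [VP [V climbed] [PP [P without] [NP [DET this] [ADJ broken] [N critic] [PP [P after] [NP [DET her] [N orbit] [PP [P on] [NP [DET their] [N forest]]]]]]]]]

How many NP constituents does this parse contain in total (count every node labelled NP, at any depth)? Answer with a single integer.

7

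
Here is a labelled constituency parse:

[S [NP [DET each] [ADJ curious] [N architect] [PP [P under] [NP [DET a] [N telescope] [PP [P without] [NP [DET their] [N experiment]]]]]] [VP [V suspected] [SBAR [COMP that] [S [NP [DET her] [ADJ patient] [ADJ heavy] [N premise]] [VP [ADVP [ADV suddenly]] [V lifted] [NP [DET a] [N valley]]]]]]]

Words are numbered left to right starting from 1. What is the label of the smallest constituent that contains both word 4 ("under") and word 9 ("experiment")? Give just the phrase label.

PP

Both words fall inside [PP under a telescope without their experiment] (words 4–9), and no smaller constituent contains them both. Label: PP.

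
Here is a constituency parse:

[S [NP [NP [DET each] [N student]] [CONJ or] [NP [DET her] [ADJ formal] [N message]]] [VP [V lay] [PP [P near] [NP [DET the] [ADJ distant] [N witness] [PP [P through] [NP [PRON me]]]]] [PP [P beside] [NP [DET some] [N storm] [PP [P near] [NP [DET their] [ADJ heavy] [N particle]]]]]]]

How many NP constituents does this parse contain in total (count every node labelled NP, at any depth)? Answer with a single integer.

7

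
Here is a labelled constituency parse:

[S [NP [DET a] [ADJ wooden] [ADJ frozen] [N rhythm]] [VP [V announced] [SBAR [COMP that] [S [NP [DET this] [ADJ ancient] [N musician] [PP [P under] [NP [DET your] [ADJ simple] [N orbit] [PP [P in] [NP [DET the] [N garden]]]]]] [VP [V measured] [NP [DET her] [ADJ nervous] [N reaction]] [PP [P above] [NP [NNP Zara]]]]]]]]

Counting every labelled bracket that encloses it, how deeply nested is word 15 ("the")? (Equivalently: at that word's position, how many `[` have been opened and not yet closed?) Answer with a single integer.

10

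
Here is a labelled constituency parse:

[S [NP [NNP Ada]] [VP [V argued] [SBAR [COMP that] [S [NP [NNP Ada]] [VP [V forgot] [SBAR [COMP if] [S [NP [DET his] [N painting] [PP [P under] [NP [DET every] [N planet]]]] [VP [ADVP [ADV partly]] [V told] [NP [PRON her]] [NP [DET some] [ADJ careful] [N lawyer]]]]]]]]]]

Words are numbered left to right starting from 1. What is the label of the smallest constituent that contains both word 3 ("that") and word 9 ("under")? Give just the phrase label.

The smallest bracket enclosing both words is [SBAR that Ada forgot if his painting under every planet partly told her some careful lawyer], so the label is SBAR.

SBAR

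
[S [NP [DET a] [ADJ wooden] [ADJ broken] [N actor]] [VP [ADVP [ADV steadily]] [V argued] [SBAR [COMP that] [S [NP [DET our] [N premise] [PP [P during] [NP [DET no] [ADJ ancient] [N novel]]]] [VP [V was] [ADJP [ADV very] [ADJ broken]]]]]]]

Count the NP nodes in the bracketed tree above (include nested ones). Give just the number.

3

The NP constituents are: [NP a wooden broken actor]; [NP our premise during no ancient novel]; [NP no ancient novel]. Total: 3.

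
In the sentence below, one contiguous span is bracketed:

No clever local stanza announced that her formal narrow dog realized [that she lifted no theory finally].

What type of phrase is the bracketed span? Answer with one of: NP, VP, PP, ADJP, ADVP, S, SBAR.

"that" is the head of the bracketed span, so the span is a subordinate clause: SBAR.

SBAR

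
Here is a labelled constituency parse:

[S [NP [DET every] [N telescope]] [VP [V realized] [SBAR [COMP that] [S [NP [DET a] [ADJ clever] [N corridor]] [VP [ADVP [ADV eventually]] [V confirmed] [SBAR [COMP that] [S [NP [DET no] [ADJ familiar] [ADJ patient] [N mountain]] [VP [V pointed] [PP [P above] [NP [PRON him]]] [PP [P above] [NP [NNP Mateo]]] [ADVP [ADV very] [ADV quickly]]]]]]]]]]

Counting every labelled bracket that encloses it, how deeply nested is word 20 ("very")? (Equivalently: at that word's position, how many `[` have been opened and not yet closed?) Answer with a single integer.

Counting open brackets not yet closed at "very": [S [VP [SBAR [S [VP [SBAR [S [VP [ADVP [ADV = 10.

10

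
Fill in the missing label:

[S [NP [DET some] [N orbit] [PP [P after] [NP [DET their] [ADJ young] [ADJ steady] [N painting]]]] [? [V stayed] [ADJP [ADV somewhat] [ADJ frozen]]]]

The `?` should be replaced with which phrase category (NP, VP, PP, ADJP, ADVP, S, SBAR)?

VP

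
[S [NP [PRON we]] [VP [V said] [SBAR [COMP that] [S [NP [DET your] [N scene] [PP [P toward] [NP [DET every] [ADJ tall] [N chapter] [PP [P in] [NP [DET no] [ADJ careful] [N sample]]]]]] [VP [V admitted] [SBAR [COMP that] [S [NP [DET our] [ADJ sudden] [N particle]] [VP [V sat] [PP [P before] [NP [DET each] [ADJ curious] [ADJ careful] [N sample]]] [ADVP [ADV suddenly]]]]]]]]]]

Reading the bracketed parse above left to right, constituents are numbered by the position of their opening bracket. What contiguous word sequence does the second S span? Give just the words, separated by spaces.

The S opening brackets appear, in order, over: "we said that your scene toward every tall chapter in no careful sample admitted that our sudden particle sat before each curious careful sample suddenly"; "your scene toward every tall chapter in no careful sample admitted that our sudden particle sat before each curious careful sample suddenly"; "our sudden particle sat before each curious careful sample suddenly". The second one spans "your scene toward every tall chapter in no careful sample admitted that our sudden particle sat before each curious careful sample suddenly".

your scene toward every tall chapter in no careful sample admitted that our sudden particle sat before each curious careful sample suddenly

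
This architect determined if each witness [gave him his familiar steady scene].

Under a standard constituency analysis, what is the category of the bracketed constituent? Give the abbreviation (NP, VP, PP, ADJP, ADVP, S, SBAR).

The span is built around the verb "gave" — a verb phrase (VP).

VP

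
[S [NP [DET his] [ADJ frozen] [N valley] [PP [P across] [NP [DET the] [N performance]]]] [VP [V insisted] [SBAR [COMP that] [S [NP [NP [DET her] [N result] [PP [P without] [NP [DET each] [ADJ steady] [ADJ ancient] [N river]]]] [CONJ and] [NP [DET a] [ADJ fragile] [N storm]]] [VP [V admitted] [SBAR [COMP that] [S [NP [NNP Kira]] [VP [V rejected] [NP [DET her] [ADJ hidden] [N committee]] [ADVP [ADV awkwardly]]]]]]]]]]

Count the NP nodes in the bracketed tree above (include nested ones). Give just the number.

8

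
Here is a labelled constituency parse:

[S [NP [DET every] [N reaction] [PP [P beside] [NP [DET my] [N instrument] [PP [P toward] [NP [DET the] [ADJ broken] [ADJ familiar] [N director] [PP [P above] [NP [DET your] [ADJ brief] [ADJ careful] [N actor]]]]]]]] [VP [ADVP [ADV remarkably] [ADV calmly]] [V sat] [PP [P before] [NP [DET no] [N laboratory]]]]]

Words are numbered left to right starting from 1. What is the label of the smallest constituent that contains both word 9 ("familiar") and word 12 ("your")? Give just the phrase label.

NP

Word 9 lies under S → NP → PP → NP → PP → NP → ADJ; word 12 lies under S → NP → PP → NP → PP → NP → PP → NP → DET. The lowest shared node is the NP.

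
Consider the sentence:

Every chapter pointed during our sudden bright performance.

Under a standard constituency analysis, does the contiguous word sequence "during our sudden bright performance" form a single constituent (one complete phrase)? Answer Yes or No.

The sequence corresponds to a single PP node — the prepositional phrase "during our sudden bright performance".

Yes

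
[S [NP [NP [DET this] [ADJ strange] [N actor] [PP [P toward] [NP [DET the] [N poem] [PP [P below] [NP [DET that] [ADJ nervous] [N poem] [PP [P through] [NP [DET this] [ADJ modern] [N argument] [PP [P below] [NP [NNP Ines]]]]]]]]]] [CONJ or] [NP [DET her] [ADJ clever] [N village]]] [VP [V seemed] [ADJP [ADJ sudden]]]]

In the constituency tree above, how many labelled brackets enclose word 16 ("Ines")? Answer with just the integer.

12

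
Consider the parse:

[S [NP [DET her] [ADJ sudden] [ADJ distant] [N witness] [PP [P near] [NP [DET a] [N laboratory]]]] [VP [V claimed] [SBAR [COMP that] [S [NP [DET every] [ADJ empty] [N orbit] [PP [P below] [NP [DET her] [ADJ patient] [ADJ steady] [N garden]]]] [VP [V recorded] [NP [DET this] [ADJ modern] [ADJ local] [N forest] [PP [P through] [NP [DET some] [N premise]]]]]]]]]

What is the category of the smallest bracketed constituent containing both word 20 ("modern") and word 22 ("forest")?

NP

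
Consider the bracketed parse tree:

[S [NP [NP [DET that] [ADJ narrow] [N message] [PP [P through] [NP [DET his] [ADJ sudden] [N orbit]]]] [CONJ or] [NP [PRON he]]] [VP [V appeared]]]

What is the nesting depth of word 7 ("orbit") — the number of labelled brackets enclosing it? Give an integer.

Counting open brackets not yet closed at "orbit": [S [NP [NP [PP [NP [N = 6.

6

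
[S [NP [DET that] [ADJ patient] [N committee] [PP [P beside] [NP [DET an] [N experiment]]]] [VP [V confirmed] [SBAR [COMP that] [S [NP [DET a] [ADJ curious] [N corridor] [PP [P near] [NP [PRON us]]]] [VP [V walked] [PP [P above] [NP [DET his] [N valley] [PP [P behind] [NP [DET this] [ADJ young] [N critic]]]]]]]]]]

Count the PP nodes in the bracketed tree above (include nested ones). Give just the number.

4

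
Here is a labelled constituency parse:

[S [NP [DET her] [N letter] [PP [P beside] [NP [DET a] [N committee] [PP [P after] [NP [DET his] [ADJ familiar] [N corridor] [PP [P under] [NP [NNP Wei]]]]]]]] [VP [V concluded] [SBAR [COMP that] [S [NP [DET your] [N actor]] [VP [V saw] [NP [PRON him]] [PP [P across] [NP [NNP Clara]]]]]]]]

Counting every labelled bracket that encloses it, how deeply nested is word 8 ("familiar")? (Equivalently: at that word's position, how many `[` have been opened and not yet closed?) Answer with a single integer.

7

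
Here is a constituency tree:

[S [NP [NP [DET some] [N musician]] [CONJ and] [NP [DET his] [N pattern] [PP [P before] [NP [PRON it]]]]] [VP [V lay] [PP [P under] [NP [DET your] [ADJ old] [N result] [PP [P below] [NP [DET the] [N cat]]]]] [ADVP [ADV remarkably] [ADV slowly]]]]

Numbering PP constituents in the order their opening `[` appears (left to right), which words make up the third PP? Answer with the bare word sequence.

In left-to-right order the PP constituents are "before it"; "under your old result below the cat"; "below the cat". Number 3 is "below the cat".

below the cat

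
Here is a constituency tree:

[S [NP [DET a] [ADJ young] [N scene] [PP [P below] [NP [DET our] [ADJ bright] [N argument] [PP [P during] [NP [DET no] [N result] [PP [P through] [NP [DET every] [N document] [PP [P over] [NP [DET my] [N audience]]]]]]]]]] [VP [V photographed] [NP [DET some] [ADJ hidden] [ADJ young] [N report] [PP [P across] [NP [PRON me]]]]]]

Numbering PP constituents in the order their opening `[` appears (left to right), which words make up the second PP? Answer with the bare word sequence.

In left-to-right order the PP constituents are "below our bright argument during no result through every document over my audience"; "during no result through every document over my audience"; "through every document over my audience"; "over my audience"; "across me". Number 2 is "during no result through every document over my audience".

during no result through every document over my audience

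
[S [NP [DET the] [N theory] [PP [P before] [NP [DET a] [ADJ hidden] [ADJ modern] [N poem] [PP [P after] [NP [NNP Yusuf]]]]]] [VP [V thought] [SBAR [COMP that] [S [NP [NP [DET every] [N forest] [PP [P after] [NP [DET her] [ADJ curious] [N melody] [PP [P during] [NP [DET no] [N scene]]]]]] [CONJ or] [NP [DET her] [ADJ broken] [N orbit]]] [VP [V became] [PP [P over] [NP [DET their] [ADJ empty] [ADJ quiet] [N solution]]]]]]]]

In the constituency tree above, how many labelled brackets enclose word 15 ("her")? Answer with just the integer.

Counting open brackets not yet closed at "her": [S [VP [SBAR [S [NP [NP [PP [NP [DET = 9.

9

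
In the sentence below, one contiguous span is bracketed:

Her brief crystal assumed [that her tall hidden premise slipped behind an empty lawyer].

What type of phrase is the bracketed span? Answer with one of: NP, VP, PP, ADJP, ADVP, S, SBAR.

SBAR

The bracketed span "that her tall hidden premise slipped behind an empty lawyer" is headed by "that", making it a subordinate clause (SBAR).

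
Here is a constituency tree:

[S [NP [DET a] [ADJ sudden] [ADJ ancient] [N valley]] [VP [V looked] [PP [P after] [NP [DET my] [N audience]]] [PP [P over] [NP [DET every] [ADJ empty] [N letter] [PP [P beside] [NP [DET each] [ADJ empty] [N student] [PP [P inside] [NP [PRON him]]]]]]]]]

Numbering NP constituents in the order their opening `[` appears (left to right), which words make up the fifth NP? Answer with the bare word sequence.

him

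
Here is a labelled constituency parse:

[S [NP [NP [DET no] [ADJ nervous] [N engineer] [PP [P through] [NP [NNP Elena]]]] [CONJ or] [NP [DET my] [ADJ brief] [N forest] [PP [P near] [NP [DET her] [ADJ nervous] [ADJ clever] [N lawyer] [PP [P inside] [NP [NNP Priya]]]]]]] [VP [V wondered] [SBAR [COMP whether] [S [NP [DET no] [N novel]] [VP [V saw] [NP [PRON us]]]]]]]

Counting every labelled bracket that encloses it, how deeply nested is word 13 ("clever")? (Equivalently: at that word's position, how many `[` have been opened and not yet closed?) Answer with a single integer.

6

The word sits inside ADJ, which is inside NP, inside PP, inside NP, inside NP, inside S — 6 brackets in all.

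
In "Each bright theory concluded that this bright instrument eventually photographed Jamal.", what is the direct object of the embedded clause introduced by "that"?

Jamal

The verb of the embedded clause introduced by "that" is "photographed"; its direct object is the NP "Jamal".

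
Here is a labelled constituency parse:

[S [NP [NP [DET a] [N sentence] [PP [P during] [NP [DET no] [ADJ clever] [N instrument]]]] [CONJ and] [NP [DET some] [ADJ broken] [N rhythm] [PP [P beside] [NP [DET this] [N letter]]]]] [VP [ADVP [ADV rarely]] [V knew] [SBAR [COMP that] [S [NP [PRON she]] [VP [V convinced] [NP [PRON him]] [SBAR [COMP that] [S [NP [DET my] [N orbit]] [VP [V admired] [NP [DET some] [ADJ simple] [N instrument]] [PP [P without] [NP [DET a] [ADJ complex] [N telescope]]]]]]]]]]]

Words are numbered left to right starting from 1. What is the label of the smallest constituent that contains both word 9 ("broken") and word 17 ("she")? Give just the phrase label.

The smallest bracket enclosing both words is [S a sentence during no clever instrument and some broken rhythm beside this letter rarely knew that she convinced him that my orbit admired some simple instrument without a complex telescope], so the label is S.

S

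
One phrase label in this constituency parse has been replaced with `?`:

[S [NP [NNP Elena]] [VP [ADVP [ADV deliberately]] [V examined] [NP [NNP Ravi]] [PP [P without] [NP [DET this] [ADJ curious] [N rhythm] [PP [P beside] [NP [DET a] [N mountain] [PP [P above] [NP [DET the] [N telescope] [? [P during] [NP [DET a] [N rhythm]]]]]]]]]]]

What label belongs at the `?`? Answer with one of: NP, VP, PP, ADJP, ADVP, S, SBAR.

PP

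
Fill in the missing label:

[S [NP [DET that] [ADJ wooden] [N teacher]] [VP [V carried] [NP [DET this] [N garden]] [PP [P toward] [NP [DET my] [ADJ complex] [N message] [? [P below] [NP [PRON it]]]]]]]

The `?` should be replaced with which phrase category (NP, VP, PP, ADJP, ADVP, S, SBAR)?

PP

A constituent whose immediate children are P 'below', NP is a prepositional phrase: PP.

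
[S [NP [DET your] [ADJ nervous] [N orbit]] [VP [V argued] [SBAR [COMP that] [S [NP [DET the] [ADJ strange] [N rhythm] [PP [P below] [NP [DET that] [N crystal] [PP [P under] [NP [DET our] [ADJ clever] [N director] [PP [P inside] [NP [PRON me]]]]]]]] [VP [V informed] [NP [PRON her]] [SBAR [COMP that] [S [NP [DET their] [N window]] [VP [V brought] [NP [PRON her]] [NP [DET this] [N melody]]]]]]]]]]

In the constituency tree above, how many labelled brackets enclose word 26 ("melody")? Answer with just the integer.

The word sits inside N, which is inside NP, inside VP, inside S, inside SBAR, inside VP, inside S, inside SBAR, inside VP, inside S — 10 brackets in all.

10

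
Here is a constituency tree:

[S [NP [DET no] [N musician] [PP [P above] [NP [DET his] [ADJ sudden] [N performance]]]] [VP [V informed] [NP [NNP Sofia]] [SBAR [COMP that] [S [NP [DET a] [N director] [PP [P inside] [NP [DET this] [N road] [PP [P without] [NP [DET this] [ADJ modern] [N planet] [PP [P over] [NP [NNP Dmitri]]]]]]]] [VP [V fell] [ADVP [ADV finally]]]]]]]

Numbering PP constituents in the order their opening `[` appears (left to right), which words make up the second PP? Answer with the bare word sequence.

Opening `[PP` markers occur at word positions 3, 12, 15, 19; the second of these opens the constituent [PP inside this road without this modern planet over Dmitri].

inside this road without this modern planet over Dmitri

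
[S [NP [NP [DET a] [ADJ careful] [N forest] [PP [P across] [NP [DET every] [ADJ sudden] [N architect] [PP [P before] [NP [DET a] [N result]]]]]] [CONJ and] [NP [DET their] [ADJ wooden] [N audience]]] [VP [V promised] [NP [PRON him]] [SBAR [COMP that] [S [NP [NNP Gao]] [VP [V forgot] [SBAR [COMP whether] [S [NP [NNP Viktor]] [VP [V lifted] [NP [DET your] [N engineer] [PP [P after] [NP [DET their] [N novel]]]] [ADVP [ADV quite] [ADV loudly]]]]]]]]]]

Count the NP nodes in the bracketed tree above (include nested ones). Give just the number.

The NP constituents are: [NP a careful forest across every sudden architect before a result and their wooden audience]; [NP a careful forest across every sudden architect before a result]; [NP every sudden architect before a result]; [NP a result]; [NP their wooden audience]; [NP him] …. Total: 10.

10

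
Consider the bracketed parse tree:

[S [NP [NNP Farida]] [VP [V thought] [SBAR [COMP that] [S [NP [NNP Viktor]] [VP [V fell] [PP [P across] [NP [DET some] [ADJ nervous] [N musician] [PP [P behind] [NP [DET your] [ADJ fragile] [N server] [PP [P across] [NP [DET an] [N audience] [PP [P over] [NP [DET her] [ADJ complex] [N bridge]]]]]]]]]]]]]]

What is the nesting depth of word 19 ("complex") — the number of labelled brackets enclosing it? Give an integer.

The word sits inside ADJ, which is inside NP, inside PP, inside NP, inside PP, inside NP, inside PP, inside NP, inside PP, inside VP, inside S, inside SBAR, inside VP, inside S — 14 brackets in all.

14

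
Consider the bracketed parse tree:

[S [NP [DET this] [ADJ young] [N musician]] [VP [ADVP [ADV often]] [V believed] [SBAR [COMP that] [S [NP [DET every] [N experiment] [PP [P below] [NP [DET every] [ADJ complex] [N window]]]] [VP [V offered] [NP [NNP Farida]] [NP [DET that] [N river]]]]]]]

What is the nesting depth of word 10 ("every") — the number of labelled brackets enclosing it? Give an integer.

The word sits inside DET, which is inside NP, inside PP, inside NP, inside S, inside SBAR, inside VP, inside S — 8 brackets in all.

8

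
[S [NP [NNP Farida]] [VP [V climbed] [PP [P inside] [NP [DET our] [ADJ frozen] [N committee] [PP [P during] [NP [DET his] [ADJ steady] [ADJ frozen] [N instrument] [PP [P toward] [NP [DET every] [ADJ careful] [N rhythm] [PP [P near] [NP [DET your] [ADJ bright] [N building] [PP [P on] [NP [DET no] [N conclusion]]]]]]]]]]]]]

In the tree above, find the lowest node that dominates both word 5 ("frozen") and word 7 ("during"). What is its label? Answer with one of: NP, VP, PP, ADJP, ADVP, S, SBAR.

The smallest bracket enclosing both words is [NP our frozen committee during his steady frozen instrument toward every careful rhythm near your bright building on no conclusion], so the label is NP.

NP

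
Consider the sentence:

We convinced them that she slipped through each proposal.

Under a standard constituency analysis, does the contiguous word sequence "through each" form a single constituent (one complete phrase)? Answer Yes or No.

"through" belongs to the preposition "through" while "each" belongs to the noun phrase "each proposal"; a span that runs across that boundary is not a single phrase.

No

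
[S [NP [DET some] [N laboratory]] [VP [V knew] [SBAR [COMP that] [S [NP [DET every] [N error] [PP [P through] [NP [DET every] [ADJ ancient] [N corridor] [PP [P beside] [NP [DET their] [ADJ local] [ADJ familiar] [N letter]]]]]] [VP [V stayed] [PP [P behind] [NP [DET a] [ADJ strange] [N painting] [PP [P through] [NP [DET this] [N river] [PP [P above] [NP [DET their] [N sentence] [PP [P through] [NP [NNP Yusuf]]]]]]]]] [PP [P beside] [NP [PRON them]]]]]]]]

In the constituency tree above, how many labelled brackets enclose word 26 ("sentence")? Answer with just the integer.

12

The word sits inside N, which is inside NP, inside PP, inside NP, inside PP, inside NP, inside PP, inside VP, inside S, inside SBAR, inside VP, inside S — 12 brackets in all.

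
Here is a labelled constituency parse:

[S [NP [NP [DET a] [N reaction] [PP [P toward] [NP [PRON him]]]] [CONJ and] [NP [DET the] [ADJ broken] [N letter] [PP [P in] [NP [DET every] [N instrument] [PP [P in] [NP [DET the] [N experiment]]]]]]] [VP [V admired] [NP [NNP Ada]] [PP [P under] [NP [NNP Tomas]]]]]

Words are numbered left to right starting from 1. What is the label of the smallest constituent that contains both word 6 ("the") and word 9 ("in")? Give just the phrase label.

NP

The smallest bracket enclosing both words is [NP the broken letter in every instrument in the experiment], so the label is NP.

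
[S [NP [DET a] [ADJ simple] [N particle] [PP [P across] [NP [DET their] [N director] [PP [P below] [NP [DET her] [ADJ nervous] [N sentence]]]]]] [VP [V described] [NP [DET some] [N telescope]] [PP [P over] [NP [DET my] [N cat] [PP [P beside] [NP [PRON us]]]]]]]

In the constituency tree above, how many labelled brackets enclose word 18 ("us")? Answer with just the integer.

Counting open brackets not yet closed at "us": [S [VP [PP [NP [PP [NP [PRON = 7.

7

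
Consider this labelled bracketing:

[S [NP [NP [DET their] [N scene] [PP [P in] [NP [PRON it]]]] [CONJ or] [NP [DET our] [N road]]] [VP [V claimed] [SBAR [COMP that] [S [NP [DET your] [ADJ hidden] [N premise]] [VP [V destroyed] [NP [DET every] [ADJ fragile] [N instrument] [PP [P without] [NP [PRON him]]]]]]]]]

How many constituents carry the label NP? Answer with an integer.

7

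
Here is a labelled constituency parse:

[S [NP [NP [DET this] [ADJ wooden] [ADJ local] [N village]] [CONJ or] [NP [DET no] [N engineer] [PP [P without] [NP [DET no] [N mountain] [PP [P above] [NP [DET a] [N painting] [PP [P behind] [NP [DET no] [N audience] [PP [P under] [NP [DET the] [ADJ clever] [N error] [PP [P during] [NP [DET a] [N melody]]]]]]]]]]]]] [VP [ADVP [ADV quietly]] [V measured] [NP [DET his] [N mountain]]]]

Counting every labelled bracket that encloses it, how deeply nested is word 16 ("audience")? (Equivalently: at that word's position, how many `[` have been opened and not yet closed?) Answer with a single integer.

10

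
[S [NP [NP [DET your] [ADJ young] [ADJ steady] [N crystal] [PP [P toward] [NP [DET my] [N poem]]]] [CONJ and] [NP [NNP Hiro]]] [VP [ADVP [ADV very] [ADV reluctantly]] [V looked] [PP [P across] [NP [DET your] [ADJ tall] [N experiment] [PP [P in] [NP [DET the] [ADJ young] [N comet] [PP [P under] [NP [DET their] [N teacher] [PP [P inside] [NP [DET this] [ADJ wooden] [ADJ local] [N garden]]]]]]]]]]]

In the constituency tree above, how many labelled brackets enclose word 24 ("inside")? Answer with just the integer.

10

Path from the root down to the word: S → VP → PP → NP → PP → NP → PP → NP → PP → P. That is 10 enclosing brackets.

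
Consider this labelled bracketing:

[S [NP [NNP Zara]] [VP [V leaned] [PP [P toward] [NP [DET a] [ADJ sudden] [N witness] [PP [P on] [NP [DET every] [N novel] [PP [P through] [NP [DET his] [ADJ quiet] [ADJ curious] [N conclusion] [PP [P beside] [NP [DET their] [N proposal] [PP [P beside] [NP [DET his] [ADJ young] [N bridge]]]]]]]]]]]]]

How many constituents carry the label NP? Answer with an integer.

The NP constituents are: [NP Zara]; [NP a sudden witness on every novel through his quiet curious conclusion beside their proposal beside his young bridge]; [NP every novel through his quiet curious conclusion beside their proposal beside his young bridge]; [NP his quiet curious conclusion beside their proposal beside his young bridge]; [NP their proposal beside his young bridge]; [NP his young bridge]. Total: 6.

6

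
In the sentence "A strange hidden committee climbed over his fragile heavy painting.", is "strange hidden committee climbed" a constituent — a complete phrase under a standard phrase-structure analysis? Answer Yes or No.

No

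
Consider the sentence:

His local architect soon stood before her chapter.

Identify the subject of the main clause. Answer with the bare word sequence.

his local architect

"his local architect" is the NP that combines with the VP headed by "stood" to form the main clause — the subject.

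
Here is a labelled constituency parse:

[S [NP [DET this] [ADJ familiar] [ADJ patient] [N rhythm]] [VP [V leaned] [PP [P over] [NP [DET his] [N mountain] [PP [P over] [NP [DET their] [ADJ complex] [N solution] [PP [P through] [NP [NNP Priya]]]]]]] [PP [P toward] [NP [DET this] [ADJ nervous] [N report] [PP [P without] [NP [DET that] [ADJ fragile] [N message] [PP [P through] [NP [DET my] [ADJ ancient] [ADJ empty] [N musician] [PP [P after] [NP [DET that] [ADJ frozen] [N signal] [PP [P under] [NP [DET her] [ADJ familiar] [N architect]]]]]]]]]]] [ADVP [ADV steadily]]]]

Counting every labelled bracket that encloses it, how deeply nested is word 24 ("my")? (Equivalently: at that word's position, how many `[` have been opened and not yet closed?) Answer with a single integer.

9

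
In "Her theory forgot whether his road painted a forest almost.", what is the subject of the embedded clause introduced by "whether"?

his road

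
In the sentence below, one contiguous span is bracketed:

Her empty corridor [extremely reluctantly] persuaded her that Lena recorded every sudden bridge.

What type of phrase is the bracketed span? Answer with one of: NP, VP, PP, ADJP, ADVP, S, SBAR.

The bracketed span "extremely reluctantly" is headed by "reluctantly", making it an adverb phrase (ADVP).

ADVP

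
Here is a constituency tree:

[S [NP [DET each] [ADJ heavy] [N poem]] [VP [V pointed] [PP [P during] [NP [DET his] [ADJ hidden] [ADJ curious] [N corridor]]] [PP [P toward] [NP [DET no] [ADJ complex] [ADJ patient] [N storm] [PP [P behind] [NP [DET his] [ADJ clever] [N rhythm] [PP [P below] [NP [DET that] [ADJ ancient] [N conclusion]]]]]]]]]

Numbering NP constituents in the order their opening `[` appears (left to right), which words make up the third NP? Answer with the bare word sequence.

no complex patient storm behind his clever rhythm below that ancient conclusion

Opening `[NP` markers occur at word positions 1, 6, 11, 16, 20; the third of these opens the constituent [NP no complex patient storm behind his clever rhythm below that ancient conclusion].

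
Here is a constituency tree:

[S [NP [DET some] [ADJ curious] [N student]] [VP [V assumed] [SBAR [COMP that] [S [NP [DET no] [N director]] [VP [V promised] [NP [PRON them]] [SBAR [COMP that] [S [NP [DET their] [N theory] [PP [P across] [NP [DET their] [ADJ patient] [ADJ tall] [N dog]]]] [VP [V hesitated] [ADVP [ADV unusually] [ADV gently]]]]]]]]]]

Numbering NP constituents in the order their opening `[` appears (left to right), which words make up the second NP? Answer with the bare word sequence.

The NP opening brackets appear, in order, over: "some curious student"; "no director"; "them"; "their theory across their patient tall dog"; "their patient tall dog". The second one spans "no director".

no director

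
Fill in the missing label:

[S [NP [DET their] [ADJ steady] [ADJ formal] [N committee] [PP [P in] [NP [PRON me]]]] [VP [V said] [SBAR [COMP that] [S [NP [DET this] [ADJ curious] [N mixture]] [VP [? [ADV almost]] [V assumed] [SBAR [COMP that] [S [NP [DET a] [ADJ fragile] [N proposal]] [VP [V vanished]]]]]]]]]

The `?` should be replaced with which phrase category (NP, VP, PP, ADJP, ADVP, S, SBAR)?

ADVP

Looking at what the `?` directly dominates — ADV 'almost' — this is an adverb phrase (ADVP).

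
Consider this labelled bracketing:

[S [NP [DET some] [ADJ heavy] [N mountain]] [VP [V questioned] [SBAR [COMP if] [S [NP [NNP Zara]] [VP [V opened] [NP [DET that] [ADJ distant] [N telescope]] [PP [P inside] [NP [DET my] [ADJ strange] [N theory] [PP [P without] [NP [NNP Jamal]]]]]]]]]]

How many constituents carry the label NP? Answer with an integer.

5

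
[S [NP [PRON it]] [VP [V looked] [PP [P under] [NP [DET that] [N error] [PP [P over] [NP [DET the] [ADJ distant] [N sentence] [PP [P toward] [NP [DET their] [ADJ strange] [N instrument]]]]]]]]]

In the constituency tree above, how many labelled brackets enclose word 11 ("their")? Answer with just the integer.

9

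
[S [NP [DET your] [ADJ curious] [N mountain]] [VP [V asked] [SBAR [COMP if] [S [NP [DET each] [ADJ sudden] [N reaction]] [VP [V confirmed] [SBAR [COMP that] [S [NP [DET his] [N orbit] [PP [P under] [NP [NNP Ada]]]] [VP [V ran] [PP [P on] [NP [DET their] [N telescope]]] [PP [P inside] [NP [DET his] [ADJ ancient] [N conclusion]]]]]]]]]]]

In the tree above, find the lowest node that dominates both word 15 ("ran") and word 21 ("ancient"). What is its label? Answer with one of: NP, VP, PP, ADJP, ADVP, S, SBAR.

VP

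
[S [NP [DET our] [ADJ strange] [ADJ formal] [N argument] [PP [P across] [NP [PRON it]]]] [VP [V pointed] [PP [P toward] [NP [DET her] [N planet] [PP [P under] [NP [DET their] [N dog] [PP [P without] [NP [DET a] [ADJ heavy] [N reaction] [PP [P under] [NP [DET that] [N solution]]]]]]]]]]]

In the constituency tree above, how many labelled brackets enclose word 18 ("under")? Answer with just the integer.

The word sits inside P, which is inside PP, inside NP, inside PP, inside NP, inside PP, inside NP, inside PP, inside VP, inside S — 10 brackets in all.

10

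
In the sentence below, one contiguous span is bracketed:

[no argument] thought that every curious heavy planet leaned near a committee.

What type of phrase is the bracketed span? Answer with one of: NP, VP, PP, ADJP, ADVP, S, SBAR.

The bracketed span "no argument" is headed by "argument", making it a noun phrase (NP).

NP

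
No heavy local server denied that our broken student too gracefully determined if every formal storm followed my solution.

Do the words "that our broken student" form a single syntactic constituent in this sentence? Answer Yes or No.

"that" belongs to the complementizer "that" while "student" belongs to the clause "our broken student too gracefully determined if every formal storm followed my solution"; a span that runs across that boundary is not a single phrase.

No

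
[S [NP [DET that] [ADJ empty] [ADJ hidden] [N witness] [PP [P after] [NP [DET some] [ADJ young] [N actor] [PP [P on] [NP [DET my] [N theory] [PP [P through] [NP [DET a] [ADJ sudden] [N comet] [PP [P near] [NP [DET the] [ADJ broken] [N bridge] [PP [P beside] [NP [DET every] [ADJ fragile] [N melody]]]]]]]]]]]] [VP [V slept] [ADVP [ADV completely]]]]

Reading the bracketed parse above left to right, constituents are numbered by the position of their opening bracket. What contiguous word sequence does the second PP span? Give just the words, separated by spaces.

Opening `[PP` markers occur at word positions 5, 9, 12, 16, 20; the second of these opens the constituent [PP on my theory through a sudden comet near the broken bridge beside every fragile melody].

on my theory through a sudden comet near the broken bridge beside every fragile melody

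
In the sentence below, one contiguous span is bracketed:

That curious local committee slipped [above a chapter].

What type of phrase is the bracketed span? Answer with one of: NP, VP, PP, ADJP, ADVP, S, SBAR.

"above" is the head of the bracketed span, so the span is a prepositional phrase: PP.

PP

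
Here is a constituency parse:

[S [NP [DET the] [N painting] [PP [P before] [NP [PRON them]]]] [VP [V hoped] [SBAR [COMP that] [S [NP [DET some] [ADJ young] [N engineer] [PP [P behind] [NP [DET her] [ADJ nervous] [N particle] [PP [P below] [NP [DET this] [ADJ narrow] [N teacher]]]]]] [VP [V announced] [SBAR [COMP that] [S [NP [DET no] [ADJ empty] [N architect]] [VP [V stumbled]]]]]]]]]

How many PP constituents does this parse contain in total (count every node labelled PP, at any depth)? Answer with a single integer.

3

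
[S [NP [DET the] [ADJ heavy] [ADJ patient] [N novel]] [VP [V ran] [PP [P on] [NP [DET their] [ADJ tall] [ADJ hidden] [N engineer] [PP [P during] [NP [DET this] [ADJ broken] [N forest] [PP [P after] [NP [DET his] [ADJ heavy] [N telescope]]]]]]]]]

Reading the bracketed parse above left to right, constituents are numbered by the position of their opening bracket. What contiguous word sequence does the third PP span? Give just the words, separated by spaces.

Opening `[PP` markers occur at word positions 6, 11, 15; the third of these opens the constituent [PP after his heavy telescope].

after his heavy telescope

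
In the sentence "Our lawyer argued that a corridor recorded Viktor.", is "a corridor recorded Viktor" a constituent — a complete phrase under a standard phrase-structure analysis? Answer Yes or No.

The sequence corresponds to a single S node — the clause "a corridor recorded Viktor".

Yes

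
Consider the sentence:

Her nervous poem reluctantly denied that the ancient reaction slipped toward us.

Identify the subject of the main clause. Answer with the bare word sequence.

The subject of the main clause is the NP immediately before the verb "denied": "her nervous poem".

her nervous poem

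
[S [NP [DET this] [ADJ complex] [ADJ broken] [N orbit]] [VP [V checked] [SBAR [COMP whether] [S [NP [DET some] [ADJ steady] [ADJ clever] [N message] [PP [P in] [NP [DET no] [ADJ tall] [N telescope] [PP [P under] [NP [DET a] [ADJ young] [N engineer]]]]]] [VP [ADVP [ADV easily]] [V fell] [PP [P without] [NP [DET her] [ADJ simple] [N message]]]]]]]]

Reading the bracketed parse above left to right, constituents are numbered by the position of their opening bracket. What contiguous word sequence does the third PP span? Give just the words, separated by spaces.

without her simple message

The PP opening brackets appear, in order, over: "in no tall telescope under a young engineer"; "under a young engineer"; "without her simple message". The third one spans "without her simple message".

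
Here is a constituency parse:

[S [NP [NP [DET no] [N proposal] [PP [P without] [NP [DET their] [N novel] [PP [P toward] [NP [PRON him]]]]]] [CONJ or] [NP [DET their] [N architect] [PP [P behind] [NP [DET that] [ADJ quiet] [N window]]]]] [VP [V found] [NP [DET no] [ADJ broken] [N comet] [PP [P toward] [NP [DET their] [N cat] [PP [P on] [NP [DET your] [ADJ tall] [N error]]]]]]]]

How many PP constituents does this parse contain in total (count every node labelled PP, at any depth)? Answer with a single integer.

Listing each PP by its span: [PP without their novel toward him]; [PP toward him]; [PP behind that quiet window]; [PP toward their cat on your tall error]; [PP on your tall error] — that makes 5.

5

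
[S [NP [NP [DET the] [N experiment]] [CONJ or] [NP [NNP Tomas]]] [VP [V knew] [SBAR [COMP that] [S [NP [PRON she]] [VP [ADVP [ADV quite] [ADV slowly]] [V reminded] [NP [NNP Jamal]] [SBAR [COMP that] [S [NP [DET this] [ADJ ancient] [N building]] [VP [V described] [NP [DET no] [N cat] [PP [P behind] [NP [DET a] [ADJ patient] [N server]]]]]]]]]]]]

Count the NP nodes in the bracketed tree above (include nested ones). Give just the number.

The NP constituents are: [NP the experiment or Tomas]; [NP the experiment]; [NP Tomas]; [NP she]; [NP Jamal]; [NP this ancient building] …. Total: 8.

8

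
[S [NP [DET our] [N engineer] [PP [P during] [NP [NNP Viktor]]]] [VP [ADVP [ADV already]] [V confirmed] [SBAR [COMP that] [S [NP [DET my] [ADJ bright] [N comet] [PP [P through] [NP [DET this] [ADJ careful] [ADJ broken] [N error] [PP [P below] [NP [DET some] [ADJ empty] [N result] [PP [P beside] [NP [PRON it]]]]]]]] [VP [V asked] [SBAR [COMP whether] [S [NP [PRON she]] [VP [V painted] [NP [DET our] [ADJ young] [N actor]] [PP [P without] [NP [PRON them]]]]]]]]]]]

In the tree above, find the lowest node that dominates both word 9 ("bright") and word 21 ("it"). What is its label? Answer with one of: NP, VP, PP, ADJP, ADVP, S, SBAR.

NP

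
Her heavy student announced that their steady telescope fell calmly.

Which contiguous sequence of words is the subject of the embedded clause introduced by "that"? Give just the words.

their steady telescope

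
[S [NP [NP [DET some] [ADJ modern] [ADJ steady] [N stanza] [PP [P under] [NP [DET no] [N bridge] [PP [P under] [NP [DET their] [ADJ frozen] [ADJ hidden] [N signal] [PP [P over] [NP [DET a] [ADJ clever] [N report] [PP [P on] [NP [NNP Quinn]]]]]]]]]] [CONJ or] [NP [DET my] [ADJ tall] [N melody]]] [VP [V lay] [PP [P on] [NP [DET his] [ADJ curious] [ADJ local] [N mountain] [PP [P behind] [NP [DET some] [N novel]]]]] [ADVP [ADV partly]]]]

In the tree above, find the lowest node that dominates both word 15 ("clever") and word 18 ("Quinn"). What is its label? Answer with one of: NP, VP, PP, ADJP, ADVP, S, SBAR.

NP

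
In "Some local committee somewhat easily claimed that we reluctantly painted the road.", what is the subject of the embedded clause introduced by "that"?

The subject of the embedded clause introduced by "that" is the NP immediately before the verb "painted": "we".

we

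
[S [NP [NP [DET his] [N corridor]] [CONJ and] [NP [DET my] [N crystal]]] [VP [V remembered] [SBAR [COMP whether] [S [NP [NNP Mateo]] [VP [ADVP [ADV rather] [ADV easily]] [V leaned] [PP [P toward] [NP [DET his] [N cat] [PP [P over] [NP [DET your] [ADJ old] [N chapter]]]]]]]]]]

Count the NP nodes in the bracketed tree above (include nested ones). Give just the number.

6

Scanning left to right, an opening `[NP` appears at word positions 1, 1, 4, 8, 13, 16 — 6 in total.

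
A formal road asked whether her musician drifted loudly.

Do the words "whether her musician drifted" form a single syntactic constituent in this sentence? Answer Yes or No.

The smallest constituent containing the whole sequence is the subordinate clause [SBAR whether her musician drifted loudly], but the sequence is only part of it — it straddles the boundary between complementizer "whether" and clause "her musician drifted loudly".

No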